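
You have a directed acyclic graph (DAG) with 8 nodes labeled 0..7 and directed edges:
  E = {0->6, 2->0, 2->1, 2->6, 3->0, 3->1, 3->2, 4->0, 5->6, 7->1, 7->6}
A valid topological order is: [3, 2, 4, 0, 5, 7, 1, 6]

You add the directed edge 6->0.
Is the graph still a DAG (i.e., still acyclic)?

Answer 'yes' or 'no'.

Answer: no

Derivation:
Given toposort: [3, 2, 4, 0, 5, 7, 1, 6]
Position of 6: index 7; position of 0: index 3
New edge 6->0: backward (u after v in old order)
Backward edge: old toposort is now invalid. Check if this creates a cycle.
Does 0 already reach 6? Reachable from 0: [0, 6]. YES -> cycle!
Still a DAG? no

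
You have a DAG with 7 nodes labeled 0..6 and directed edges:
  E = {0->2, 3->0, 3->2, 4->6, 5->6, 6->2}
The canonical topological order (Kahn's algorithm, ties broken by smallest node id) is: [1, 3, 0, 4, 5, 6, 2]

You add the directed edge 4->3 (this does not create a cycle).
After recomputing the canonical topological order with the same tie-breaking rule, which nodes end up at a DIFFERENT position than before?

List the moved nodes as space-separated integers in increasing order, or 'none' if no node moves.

Answer: 0 3 4

Derivation:
Old toposort: [1, 3, 0, 4, 5, 6, 2]
Added edge 4->3
Recompute Kahn (smallest-id tiebreak):
  initial in-degrees: [1, 0, 3, 1, 0, 0, 2]
  ready (indeg=0): [1, 4, 5]
  pop 1: no out-edges | ready=[4, 5] | order so far=[1]
  pop 4: indeg[3]->0; indeg[6]->1 | ready=[3, 5] | order so far=[1, 4]
  pop 3: indeg[0]->0; indeg[2]->2 | ready=[0, 5] | order so far=[1, 4, 3]
  pop 0: indeg[2]->1 | ready=[5] | order so far=[1, 4, 3, 0]
  pop 5: indeg[6]->0 | ready=[6] | order so far=[1, 4, 3, 0, 5]
  pop 6: indeg[2]->0 | ready=[2] | order so far=[1, 4, 3, 0, 5, 6]
  pop 2: no out-edges | ready=[] | order so far=[1, 4, 3, 0, 5, 6, 2]
New canonical toposort: [1, 4, 3, 0, 5, 6, 2]
Compare positions:
  Node 0: index 2 -> 3 (moved)
  Node 1: index 0 -> 0 (same)
  Node 2: index 6 -> 6 (same)
  Node 3: index 1 -> 2 (moved)
  Node 4: index 3 -> 1 (moved)
  Node 5: index 4 -> 4 (same)
  Node 6: index 5 -> 5 (same)
Nodes that changed position: 0 3 4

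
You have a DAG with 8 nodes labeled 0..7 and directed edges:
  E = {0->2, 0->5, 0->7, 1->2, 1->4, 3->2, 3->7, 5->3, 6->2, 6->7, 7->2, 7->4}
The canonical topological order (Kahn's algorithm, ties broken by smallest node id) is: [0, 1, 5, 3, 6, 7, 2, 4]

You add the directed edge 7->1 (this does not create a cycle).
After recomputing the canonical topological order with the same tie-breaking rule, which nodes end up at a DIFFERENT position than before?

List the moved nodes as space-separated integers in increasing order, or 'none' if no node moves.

Old toposort: [0, 1, 5, 3, 6, 7, 2, 4]
Added edge 7->1
Recompute Kahn (smallest-id tiebreak):
  initial in-degrees: [0, 1, 5, 1, 2, 1, 0, 3]
  ready (indeg=0): [0, 6]
  pop 0: indeg[2]->4; indeg[5]->0; indeg[7]->2 | ready=[5, 6] | order so far=[0]
  pop 5: indeg[3]->0 | ready=[3, 6] | order so far=[0, 5]
  pop 3: indeg[2]->3; indeg[7]->1 | ready=[6] | order so far=[0, 5, 3]
  pop 6: indeg[2]->2; indeg[7]->0 | ready=[7] | order so far=[0, 5, 3, 6]
  pop 7: indeg[1]->0; indeg[2]->1; indeg[4]->1 | ready=[1] | order so far=[0, 5, 3, 6, 7]
  pop 1: indeg[2]->0; indeg[4]->0 | ready=[2, 4] | order so far=[0, 5, 3, 6, 7, 1]
  pop 2: no out-edges | ready=[4] | order so far=[0, 5, 3, 6, 7, 1, 2]
  pop 4: no out-edges | ready=[] | order so far=[0, 5, 3, 6, 7, 1, 2, 4]
New canonical toposort: [0, 5, 3, 6, 7, 1, 2, 4]
Compare positions:
  Node 0: index 0 -> 0 (same)
  Node 1: index 1 -> 5 (moved)
  Node 2: index 6 -> 6 (same)
  Node 3: index 3 -> 2 (moved)
  Node 4: index 7 -> 7 (same)
  Node 5: index 2 -> 1 (moved)
  Node 6: index 4 -> 3 (moved)
  Node 7: index 5 -> 4 (moved)
Nodes that changed position: 1 3 5 6 7

Answer: 1 3 5 6 7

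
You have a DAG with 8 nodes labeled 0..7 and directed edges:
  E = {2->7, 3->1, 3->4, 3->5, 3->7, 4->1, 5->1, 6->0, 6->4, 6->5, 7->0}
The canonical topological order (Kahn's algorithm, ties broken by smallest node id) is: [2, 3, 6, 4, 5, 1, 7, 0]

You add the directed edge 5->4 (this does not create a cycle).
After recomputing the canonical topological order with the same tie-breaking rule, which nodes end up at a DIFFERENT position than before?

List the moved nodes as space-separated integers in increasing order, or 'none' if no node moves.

Old toposort: [2, 3, 6, 4, 5, 1, 7, 0]
Added edge 5->4
Recompute Kahn (smallest-id tiebreak):
  initial in-degrees: [2, 3, 0, 0, 3, 2, 0, 2]
  ready (indeg=0): [2, 3, 6]
  pop 2: indeg[7]->1 | ready=[3, 6] | order so far=[2]
  pop 3: indeg[1]->2; indeg[4]->2; indeg[5]->1; indeg[7]->0 | ready=[6, 7] | order so far=[2, 3]
  pop 6: indeg[0]->1; indeg[4]->1; indeg[5]->0 | ready=[5, 7] | order so far=[2, 3, 6]
  pop 5: indeg[1]->1; indeg[4]->0 | ready=[4, 7] | order so far=[2, 3, 6, 5]
  pop 4: indeg[1]->0 | ready=[1, 7] | order so far=[2, 3, 6, 5, 4]
  pop 1: no out-edges | ready=[7] | order so far=[2, 3, 6, 5, 4, 1]
  pop 7: indeg[0]->0 | ready=[0] | order so far=[2, 3, 6, 5, 4, 1, 7]
  pop 0: no out-edges | ready=[] | order so far=[2, 3, 6, 5, 4, 1, 7, 0]
New canonical toposort: [2, 3, 6, 5, 4, 1, 7, 0]
Compare positions:
  Node 0: index 7 -> 7 (same)
  Node 1: index 5 -> 5 (same)
  Node 2: index 0 -> 0 (same)
  Node 3: index 1 -> 1 (same)
  Node 4: index 3 -> 4 (moved)
  Node 5: index 4 -> 3 (moved)
  Node 6: index 2 -> 2 (same)
  Node 7: index 6 -> 6 (same)
Nodes that changed position: 4 5

Answer: 4 5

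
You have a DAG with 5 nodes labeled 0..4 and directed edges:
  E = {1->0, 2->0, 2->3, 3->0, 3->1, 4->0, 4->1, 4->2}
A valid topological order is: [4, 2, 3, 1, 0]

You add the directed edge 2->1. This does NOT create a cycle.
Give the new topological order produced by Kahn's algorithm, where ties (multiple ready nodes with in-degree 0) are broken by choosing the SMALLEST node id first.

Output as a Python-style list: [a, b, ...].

Answer: [4, 2, 3, 1, 0]

Derivation:
Old toposort: [4, 2, 3, 1, 0]
Added edge: 2->1
Position of 2 (1) < position of 1 (3). Old order still valid.
Run Kahn's algorithm (break ties by smallest node id):
  initial in-degrees: [4, 3, 1, 1, 0]
  ready (indeg=0): [4]
  pop 4: indeg[0]->3; indeg[1]->2; indeg[2]->0 | ready=[2] | order so far=[4]
  pop 2: indeg[0]->2; indeg[1]->1; indeg[3]->0 | ready=[3] | order so far=[4, 2]
  pop 3: indeg[0]->1; indeg[1]->0 | ready=[1] | order so far=[4, 2, 3]
  pop 1: indeg[0]->0 | ready=[0] | order so far=[4, 2, 3, 1]
  pop 0: no out-edges | ready=[] | order so far=[4, 2, 3, 1, 0]
  Result: [4, 2, 3, 1, 0]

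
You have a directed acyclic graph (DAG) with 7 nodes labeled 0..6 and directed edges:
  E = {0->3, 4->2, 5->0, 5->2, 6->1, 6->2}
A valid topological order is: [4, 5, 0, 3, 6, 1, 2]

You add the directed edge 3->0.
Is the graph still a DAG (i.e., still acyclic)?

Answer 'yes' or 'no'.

Given toposort: [4, 5, 0, 3, 6, 1, 2]
Position of 3: index 3; position of 0: index 2
New edge 3->0: backward (u after v in old order)
Backward edge: old toposort is now invalid. Check if this creates a cycle.
Does 0 already reach 3? Reachable from 0: [0, 3]. YES -> cycle!
Still a DAG? no

Answer: no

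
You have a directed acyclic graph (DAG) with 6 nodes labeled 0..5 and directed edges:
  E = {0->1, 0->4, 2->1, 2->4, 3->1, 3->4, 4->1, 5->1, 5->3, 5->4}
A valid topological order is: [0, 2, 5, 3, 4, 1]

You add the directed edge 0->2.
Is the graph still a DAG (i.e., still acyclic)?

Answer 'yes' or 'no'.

Answer: yes

Derivation:
Given toposort: [0, 2, 5, 3, 4, 1]
Position of 0: index 0; position of 2: index 1
New edge 0->2: forward
Forward edge: respects the existing order. Still a DAG, same toposort still valid.
Still a DAG? yes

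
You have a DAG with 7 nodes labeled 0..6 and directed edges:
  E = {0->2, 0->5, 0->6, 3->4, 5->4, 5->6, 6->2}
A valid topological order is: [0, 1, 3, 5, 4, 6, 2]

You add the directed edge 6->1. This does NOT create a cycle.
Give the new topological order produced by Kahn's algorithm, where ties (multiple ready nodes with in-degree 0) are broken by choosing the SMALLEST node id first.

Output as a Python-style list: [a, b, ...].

Answer: [0, 3, 5, 4, 6, 1, 2]

Derivation:
Old toposort: [0, 1, 3, 5, 4, 6, 2]
Added edge: 6->1
Position of 6 (5) > position of 1 (1). Must reorder: 6 must now come before 1.
Run Kahn's algorithm (break ties by smallest node id):
  initial in-degrees: [0, 1, 2, 0, 2, 1, 2]
  ready (indeg=0): [0, 3]
  pop 0: indeg[2]->1; indeg[5]->0; indeg[6]->1 | ready=[3, 5] | order so far=[0]
  pop 3: indeg[4]->1 | ready=[5] | order so far=[0, 3]
  pop 5: indeg[4]->0; indeg[6]->0 | ready=[4, 6] | order so far=[0, 3, 5]
  pop 4: no out-edges | ready=[6] | order so far=[0, 3, 5, 4]
  pop 6: indeg[1]->0; indeg[2]->0 | ready=[1, 2] | order so far=[0, 3, 5, 4, 6]
  pop 1: no out-edges | ready=[2] | order so far=[0, 3, 5, 4, 6, 1]
  pop 2: no out-edges | ready=[] | order so far=[0, 3, 5, 4, 6, 1, 2]
  Result: [0, 3, 5, 4, 6, 1, 2]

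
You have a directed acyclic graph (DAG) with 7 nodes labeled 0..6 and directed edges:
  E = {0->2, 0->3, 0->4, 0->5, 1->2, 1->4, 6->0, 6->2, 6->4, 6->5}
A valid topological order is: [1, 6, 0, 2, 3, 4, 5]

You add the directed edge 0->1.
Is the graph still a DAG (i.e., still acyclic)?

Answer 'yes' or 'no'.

Given toposort: [1, 6, 0, 2, 3, 4, 5]
Position of 0: index 2; position of 1: index 0
New edge 0->1: backward (u after v in old order)
Backward edge: old toposort is now invalid. Check if this creates a cycle.
Does 1 already reach 0? Reachable from 1: [1, 2, 4]. NO -> still a DAG (reorder needed).
Still a DAG? yes

Answer: yes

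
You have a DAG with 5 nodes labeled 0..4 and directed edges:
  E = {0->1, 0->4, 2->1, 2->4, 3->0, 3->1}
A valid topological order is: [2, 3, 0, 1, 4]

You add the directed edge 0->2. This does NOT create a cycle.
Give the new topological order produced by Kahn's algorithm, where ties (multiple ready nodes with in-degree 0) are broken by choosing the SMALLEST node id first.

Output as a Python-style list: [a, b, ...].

Answer: [3, 0, 2, 1, 4]

Derivation:
Old toposort: [2, 3, 0, 1, 4]
Added edge: 0->2
Position of 0 (2) > position of 2 (0). Must reorder: 0 must now come before 2.
Run Kahn's algorithm (break ties by smallest node id):
  initial in-degrees: [1, 3, 1, 0, 2]
  ready (indeg=0): [3]
  pop 3: indeg[0]->0; indeg[1]->2 | ready=[0] | order so far=[3]
  pop 0: indeg[1]->1; indeg[2]->0; indeg[4]->1 | ready=[2] | order so far=[3, 0]
  pop 2: indeg[1]->0; indeg[4]->0 | ready=[1, 4] | order so far=[3, 0, 2]
  pop 1: no out-edges | ready=[4] | order so far=[3, 0, 2, 1]
  pop 4: no out-edges | ready=[] | order so far=[3, 0, 2, 1, 4]
  Result: [3, 0, 2, 1, 4]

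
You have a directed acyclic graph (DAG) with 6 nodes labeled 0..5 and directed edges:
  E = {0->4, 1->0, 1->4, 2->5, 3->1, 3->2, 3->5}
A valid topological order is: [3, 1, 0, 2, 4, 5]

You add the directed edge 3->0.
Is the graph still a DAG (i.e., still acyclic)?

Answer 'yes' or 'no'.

Given toposort: [3, 1, 0, 2, 4, 5]
Position of 3: index 0; position of 0: index 2
New edge 3->0: forward
Forward edge: respects the existing order. Still a DAG, same toposort still valid.
Still a DAG? yes

Answer: yes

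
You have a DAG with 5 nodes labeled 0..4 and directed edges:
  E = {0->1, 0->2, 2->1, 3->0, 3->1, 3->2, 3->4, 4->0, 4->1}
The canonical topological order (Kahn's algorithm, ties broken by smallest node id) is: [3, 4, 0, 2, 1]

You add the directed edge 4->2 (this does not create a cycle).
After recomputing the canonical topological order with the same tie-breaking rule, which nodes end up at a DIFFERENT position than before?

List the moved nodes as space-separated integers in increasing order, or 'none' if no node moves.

Answer: none

Derivation:
Old toposort: [3, 4, 0, 2, 1]
Added edge 4->2
Recompute Kahn (smallest-id tiebreak):
  initial in-degrees: [2, 4, 3, 0, 1]
  ready (indeg=0): [3]
  pop 3: indeg[0]->1; indeg[1]->3; indeg[2]->2; indeg[4]->0 | ready=[4] | order so far=[3]
  pop 4: indeg[0]->0; indeg[1]->2; indeg[2]->1 | ready=[0] | order so far=[3, 4]
  pop 0: indeg[1]->1; indeg[2]->0 | ready=[2] | order so far=[3, 4, 0]
  pop 2: indeg[1]->0 | ready=[1] | order so far=[3, 4, 0, 2]
  pop 1: no out-edges | ready=[] | order so far=[3, 4, 0, 2, 1]
New canonical toposort: [3, 4, 0, 2, 1]
Compare positions:
  Node 0: index 2 -> 2 (same)
  Node 1: index 4 -> 4 (same)
  Node 2: index 3 -> 3 (same)
  Node 3: index 0 -> 0 (same)
  Node 4: index 1 -> 1 (same)
Nodes that changed position: none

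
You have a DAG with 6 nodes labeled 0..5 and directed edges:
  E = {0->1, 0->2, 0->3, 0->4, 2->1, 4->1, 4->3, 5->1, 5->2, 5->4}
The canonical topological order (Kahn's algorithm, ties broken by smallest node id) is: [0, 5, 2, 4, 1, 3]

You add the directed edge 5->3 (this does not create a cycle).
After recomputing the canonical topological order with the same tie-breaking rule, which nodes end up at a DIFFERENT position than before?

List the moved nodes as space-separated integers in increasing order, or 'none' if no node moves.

Answer: none

Derivation:
Old toposort: [0, 5, 2, 4, 1, 3]
Added edge 5->3
Recompute Kahn (smallest-id tiebreak):
  initial in-degrees: [0, 4, 2, 3, 2, 0]
  ready (indeg=0): [0, 5]
  pop 0: indeg[1]->3; indeg[2]->1; indeg[3]->2; indeg[4]->1 | ready=[5] | order so far=[0]
  pop 5: indeg[1]->2; indeg[2]->0; indeg[3]->1; indeg[4]->0 | ready=[2, 4] | order so far=[0, 5]
  pop 2: indeg[1]->1 | ready=[4] | order so far=[0, 5, 2]
  pop 4: indeg[1]->0; indeg[3]->0 | ready=[1, 3] | order so far=[0, 5, 2, 4]
  pop 1: no out-edges | ready=[3] | order so far=[0, 5, 2, 4, 1]
  pop 3: no out-edges | ready=[] | order so far=[0, 5, 2, 4, 1, 3]
New canonical toposort: [0, 5, 2, 4, 1, 3]
Compare positions:
  Node 0: index 0 -> 0 (same)
  Node 1: index 4 -> 4 (same)
  Node 2: index 2 -> 2 (same)
  Node 3: index 5 -> 5 (same)
  Node 4: index 3 -> 3 (same)
  Node 5: index 1 -> 1 (same)
Nodes that changed position: none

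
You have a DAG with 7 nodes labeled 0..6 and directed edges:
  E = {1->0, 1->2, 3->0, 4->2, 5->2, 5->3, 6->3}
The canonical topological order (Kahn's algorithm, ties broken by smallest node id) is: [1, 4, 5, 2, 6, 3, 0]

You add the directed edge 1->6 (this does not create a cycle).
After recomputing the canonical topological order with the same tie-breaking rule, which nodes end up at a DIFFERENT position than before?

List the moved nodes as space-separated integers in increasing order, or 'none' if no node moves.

Old toposort: [1, 4, 5, 2, 6, 3, 0]
Added edge 1->6
Recompute Kahn (smallest-id tiebreak):
  initial in-degrees: [2, 0, 3, 2, 0, 0, 1]
  ready (indeg=0): [1, 4, 5]
  pop 1: indeg[0]->1; indeg[2]->2; indeg[6]->0 | ready=[4, 5, 6] | order so far=[1]
  pop 4: indeg[2]->1 | ready=[5, 6] | order so far=[1, 4]
  pop 5: indeg[2]->0; indeg[3]->1 | ready=[2, 6] | order so far=[1, 4, 5]
  pop 2: no out-edges | ready=[6] | order so far=[1, 4, 5, 2]
  pop 6: indeg[3]->0 | ready=[3] | order so far=[1, 4, 5, 2, 6]
  pop 3: indeg[0]->0 | ready=[0] | order so far=[1, 4, 5, 2, 6, 3]
  pop 0: no out-edges | ready=[] | order so far=[1, 4, 5, 2, 6, 3, 0]
New canonical toposort: [1, 4, 5, 2, 6, 3, 0]
Compare positions:
  Node 0: index 6 -> 6 (same)
  Node 1: index 0 -> 0 (same)
  Node 2: index 3 -> 3 (same)
  Node 3: index 5 -> 5 (same)
  Node 4: index 1 -> 1 (same)
  Node 5: index 2 -> 2 (same)
  Node 6: index 4 -> 4 (same)
Nodes that changed position: none

Answer: none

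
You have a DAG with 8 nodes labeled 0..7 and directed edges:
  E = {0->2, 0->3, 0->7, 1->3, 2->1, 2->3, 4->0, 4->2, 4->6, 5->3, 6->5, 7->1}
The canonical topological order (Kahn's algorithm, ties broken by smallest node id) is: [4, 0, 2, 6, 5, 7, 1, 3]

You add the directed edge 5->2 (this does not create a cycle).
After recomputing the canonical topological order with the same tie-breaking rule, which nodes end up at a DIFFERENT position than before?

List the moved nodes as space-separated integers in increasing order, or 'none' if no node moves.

Answer: 2 5 6

Derivation:
Old toposort: [4, 0, 2, 6, 5, 7, 1, 3]
Added edge 5->2
Recompute Kahn (smallest-id tiebreak):
  initial in-degrees: [1, 2, 3, 4, 0, 1, 1, 1]
  ready (indeg=0): [4]
  pop 4: indeg[0]->0; indeg[2]->2; indeg[6]->0 | ready=[0, 6] | order so far=[4]
  pop 0: indeg[2]->1; indeg[3]->3; indeg[7]->0 | ready=[6, 7] | order so far=[4, 0]
  pop 6: indeg[5]->0 | ready=[5, 7] | order so far=[4, 0, 6]
  pop 5: indeg[2]->0; indeg[3]->2 | ready=[2, 7] | order so far=[4, 0, 6, 5]
  pop 2: indeg[1]->1; indeg[3]->1 | ready=[7] | order so far=[4, 0, 6, 5, 2]
  pop 7: indeg[1]->0 | ready=[1] | order so far=[4, 0, 6, 5, 2, 7]
  pop 1: indeg[3]->0 | ready=[3] | order so far=[4, 0, 6, 5, 2, 7, 1]
  pop 3: no out-edges | ready=[] | order so far=[4, 0, 6, 5, 2, 7, 1, 3]
New canonical toposort: [4, 0, 6, 5, 2, 7, 1, 3]
Compare positions:
  Node 0: index 1 -> 1 (same)
  Node 1: index 6 -> 6 (same)
  Node 2: index 2 -> 4 (moved)
  Node 3: index 7 -> 7 (same)
  Node 4: index 0 -> 0 (same)
  Node 5: index 4 -> 3 (moved)
  Node 6: index 3 -> 2 (moved)
  Node 7: index 5 -> 5 (same)
Nodes that changed position: 2 5 6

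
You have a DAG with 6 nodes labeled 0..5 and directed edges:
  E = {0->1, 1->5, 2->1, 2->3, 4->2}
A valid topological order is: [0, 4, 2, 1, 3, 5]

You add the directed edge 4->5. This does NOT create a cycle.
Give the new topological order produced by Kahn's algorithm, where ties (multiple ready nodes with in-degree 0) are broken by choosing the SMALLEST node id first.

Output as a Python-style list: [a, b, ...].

Answer: [0, 4, 2, 1, 3, 5]

Derivation:
Old toposort: [0, 4, 2, 1, 3, 5]
Added edge: 4->5
Position of 4 (1) < position of 5 (5). Old order still valid.
Run Kahn's algorithm (break ties by smallest node id):
  initial in-degrees: [0, 2, 1, 1, 0, 2]
  ready (indeg=0): [0, 4]
  pop 0: indeg[1]->1 | ready=[4] | order so far=[0]
  pop 4: indeg[2]->0; indeg[5]->1 | ready=[2] | order so far=[0, 4]
  pop 2: indeg[1]->0; indeg[3]->0 | ready=[1, 3] | order so far=[0, 4, 2]
  pop 1: indeg[5]->0 | ready=[3, 5] | order so far=[0, 4, 2, 1]
  pop 3: no out-edges | ready=[5] | order so far=[0, 4, 2, 1, 3]
  pop 5: no out-edges | ready=[] | order so far=[0, 4, 2, 1, 3, 5]
  Result: [0, 4, 2, 1, 3, 5]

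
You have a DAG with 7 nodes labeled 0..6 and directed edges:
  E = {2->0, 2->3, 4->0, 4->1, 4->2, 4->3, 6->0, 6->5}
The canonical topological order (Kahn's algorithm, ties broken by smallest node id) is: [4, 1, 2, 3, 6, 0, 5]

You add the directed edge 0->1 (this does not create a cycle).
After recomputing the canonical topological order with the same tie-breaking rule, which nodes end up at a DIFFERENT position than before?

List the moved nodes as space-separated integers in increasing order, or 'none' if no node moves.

Old toposort: [4, 1, 2, 3, 6, 0, 5]
Added edge 0->1
Recompute Kahn (smallest-id tiebreak):
  initial in-degrees: [3, 2, 1, 2, 0, 1, 0]
  ready (indeg=0): [4, 6]
  pop 4: indeg[0]->2; indeg[1]->1; indeg[2]->0; indeg[3]->1 | ready=[2, 6] | order so far=[4]
  pop 2: indeg[0]->1; indeg[3]->0 | ready=[3, 6] | order so far=[4, 2]
  pop 3: no out-edges | ready=[6] | order so far=[4, 2, 3]
  pop 6: indeg[0]->0; indeg[5]->0 | ready=[0, 5] | order so far=[4, 2, 3, 6]
  pop 0: indeg[1]->0 | ready=[1, 5] | order so far=[4, 2, 3, 6, 0]
  pop 1: no out-edges | ready=[5] | order so far=[4, 2, 3, 6, 0, 1]
  pop 5: no out-edges | ready=[] | order so far=[4, 2, 3, 6, 0, 1, 5]
New canonical toposort: [4, 2, 3, 6, 0, 1, 5]
Compare positions:
  Node 0: index 5 -> 4 (moved)
  Node 1: index 1 -> 5 (moved)
  Node 2: index 2 -> 1 (moved)
  Node 3: index 3 -> 2 (moved)
  Node 4: index 0 -> 0 (same)
  Node 5: index 6 -> 6 (same)
  Node 6: index 4 -> 3 (moved)
Nodes that changed position: 0 1 2 3 6

Answer: 0 1 2 3 6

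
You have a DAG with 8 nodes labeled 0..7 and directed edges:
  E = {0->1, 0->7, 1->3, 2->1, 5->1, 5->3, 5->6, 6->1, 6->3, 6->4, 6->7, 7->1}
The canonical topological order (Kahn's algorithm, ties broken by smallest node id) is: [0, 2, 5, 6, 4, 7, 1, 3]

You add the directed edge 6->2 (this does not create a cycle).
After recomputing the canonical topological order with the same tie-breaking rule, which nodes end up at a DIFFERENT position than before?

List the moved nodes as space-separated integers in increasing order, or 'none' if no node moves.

Answer: 2 5 6

Derivation:
Old toposort: [0, 2, 5, 6, 4, 7, 1, 3]
Added edge 6->2
Recompute Kahn (smallest-id tiebreak):
  initial in-degrees: [0, 5, 1, 3, 1, 0, 1, 2]
  ready (indeg=0): [0, 5]
  pop 0: indeg[1]->4; indeg[7]->1 | ready=[5] | order so far=[0]
  pop 5: indeg[1]->3; indeg[3]->2; indeg[6]->0 | ready=[6] | order so far=[0, 5]
  pop 6: indeg[1]->2; indeg[2]->0; indeg[3]->1; indeg[4]->0; indeg[7]->0 | ready=[2, 4, 7] | order so far=[0, 5, 6]
  pop 2: indeg[1]->1 | ready=[4, 7] | order so far=[0, 5, 6, 2]
  pop 4: no out-edges | ready=[7] | order so far=[0, 5, 6, 2, 4]
  pop 7: indeg[1]->0 | ready=[1] | order so far=[0, 5, 6, 2, 4, 7]
  pop 1: indeg[3]->0 | ready=[3] | order so far=[0, 5, 6, 2, 4, 7, 1]
  pop 3: no out-edges | ready=[] | order so far=[0, 5, 6, 2, 4, 7, 1, 3]
New canonical toposort: [0, 5, 6, 2, 4, 7, 1, 3]
Compare positions:
  Node 0: index 0 -> 0 (same)
  Node 1: index 6 -> 6 (same)
  Node 2: index 1 -> 3 (moved)
  Node 3: index 7 -> 7 (same)
  Node 4: index 4 -> 4 (same)
  Node 5: index 2 -> 1 (moved)
  Node 6: index 3 -> 2 (moved)
  Node 7: index 5 -> 5 (same)
Nodes that changed position: 2 5 6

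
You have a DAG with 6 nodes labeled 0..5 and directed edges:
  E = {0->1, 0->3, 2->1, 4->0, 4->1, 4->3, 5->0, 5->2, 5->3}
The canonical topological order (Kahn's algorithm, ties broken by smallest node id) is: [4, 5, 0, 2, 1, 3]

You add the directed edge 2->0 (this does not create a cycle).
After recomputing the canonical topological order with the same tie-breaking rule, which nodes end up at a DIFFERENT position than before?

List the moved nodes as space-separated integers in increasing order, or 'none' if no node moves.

Answer: 0 2

Derivation:
Old toposort: [4, 5, 0, 2, 1, 3]
Added edge 2->0
Recompute Kahn (smallest-id tiebreak):
  initial in-degrees: [3, 3, 1, 3, 0, 0]
  ready (indeg=0): [4, 5]
  pop 4: indeg[0]->2; indeg[1]->2; indeg[3]->2 | ready=[5] | order so far=[4]
  pop 5: indeg[0]->1; indeg[2]->0; indeg[3]->1 | ready=[2] | order so far=[4, 5]
  pop 2: indeg[0]->0; indeg[1]->1 | ready=[0] | order so far=[4, 5, 2]
  pop 0: indeg[1]->0; indeg[3]->0 | ready=[1, 3] | order so far=[4, 5, 2, 0]
  pop 1: no out-edges | ready=[3] | order so far=[4, 5, 2, 0, 1]
  pop 3: no out-edges | ready=[] | order so far=[4, 5, 2, 0, 1, 3]
New canonical toposort: [4, 5, 2, 0, 1, 3]
Compare positions:
  Node 0: index 2 -> 3 (moved)
  Node 1: index 4 -> 4 (same)
  Node 2: index 3 -> 2 (moved)
  Node 3: index 5 -> 5 (same)
  Node 4: index 0 -> 0 (same)
  Node 5: index 1 -> 1 (same)
Nodes that changed position: 0 2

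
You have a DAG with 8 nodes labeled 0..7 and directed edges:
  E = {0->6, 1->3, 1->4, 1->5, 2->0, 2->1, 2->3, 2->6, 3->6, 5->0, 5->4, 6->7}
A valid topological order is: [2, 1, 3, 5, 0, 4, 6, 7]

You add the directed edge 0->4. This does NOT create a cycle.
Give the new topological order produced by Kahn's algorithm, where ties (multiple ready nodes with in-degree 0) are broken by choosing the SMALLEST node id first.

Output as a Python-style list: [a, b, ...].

Old toposort: [2, 1, 3, 5, 0, 4, 6, 7]
Added edge: 0->4
Position of 0 (4) < position of 4 (5). Old order still valid.
Run Kahn's algorithm (break ties by smallest node id):
  initial in-degrees: [2, 1, 0, 2, 3, 1, 3, 1]
  ready (indeg=0): [2]
  pop 2: indeg[0]->1; indeg[1]->0; indeg[3]->1; indeg[6]->2 | ready=[1] | order so far=[2]
  pop 1: indeg[3]->0; indeg[4]->2; indeg[5]->0 | ready=[3, 5] | order so far=[2, 1]
  pop 3: indeg[6]->1 | ready=[5] | order so far=[2, 1, 3]
  pop 5: indeg[0]->0; indeg[4]->1 | ready=[0] | order so far=[2, 1, 3, 5]
  pop 0: indeg[4]->0; indeg[6]->0 | ready=[4, 6] | order so far=[2, 1, 3, 5, 0]
  pop 4: no out-edges | ready=[6] | order so far=[2, 1, 3, 5, 0, 4]
  pop 6: indeg[7]->0 | ready=[7] | order so far=[2, 1, 3, 5, 0, 4, 6]
  pop 7: no out-edges | ready=[] | order so far=[2, 1, 3, 5, 0, 4, 6, 7]
  Result: [2, 1, 3, 5, 0, 4, 6, 7]

Answer: [2, 1, 3, 5, 0, 4, 6, 7]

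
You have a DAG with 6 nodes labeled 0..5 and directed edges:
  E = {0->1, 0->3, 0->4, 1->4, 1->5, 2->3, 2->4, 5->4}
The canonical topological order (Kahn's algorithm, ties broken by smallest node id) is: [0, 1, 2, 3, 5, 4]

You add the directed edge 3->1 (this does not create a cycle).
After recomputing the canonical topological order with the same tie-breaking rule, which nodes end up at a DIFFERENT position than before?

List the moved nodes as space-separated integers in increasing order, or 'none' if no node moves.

Old toposort: [0, 1, 2, 3, 5, 4]
Added edge 3->1
Recompute Kahn (smallest-id tiebreak):
  initial in-degrees: [0, 2, 0, 2, 4, 1]
  ready (indeg=0): [0, 2]
  pop 0: indeg[1]->1; indeg[3]->1; indeg[4]->3 | ready=[2] | order so far=[0]
  pop 2: indeg[3]->0; indeg[4]->2 | ready=[3] | order so far=[0, 2]
  pop 3: indeg[1]->0 | ready=[1] | order so far=[0, 2, 3]
  pop 1: indeg[4]->1; indeg[5]->0 | ready=[5] | order so far=[0, 2, 3, 1]
  pop 5: indeg[4]->0 | ready=[4] | order so far=[0, 2, 3, 1, 5]
  pop 4: no out-edges | ready=[] | order so far=[0, 2, 3, 1, 5, 4]
New canonical toposort: [0, 2, 3, 1, 5, 4]
Compare positions:
  Node 0: index 0 -> 0 (same)
  Node 1: index 1 -> 3 (moved)
  Node 2: index 2 -> 1 (moved)
  Node 3: index 3 -> 2 (moved)
  Node 4: index 5 -> 5 (same)
  Node 5: index 4 -> 4 (same)
Nodes that changed position: 1 2 3

Answer: 1 2 3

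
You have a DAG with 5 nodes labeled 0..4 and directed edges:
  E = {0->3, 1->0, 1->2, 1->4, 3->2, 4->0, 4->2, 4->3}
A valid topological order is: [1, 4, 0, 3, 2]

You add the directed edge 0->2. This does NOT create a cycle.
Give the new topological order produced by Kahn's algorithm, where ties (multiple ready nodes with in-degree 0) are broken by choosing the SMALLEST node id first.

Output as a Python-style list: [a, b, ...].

Old toposort: [1, 4, 0, 3, 2]
Added edge: 0->2
Position of 0 (2) < position of 2 (4). Old order still valid.
Run Kahn's algorithm (break ties by smallest node id):
  initial in-degrees: [2, 0, 4, 2, 1]
  ready (indeg=0): [1]
  pop 1: indeg[0]->1; indeg[2]->3; indeg[4]->0 | ready=[4] | order so far=[1]
  pop 4: indeg[0]->0; indeg[2]->2; indeg[3]->1 | ready=[0] | order so far=[1, 4]
  pop 0: indeg[2]->1; indeg[3]->0 | ready=[3] | order so far=[1, 4, 0]
  pop 3: indeg[2]->0 | ready=[2] | order so far=[1, 4, 0, 3]
  pop 2: no out-edges | ready=[] | order so far=[1, 4, 0, 3, 2]
  Result: [1, 4, 0, 3, 2]

Answer: [1, 4, 0, 3, 2]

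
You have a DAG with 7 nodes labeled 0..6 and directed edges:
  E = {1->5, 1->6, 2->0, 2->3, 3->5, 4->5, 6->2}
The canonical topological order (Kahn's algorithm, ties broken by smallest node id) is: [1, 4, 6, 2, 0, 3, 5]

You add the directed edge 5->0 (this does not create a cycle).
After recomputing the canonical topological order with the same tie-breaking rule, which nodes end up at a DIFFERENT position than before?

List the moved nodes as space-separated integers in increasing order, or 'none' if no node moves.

Answer: 0 3 5

Derivation:
Old toposort: [1, 4, 6, 2, 0, 3, 5]
Added edge 5->0
Recompute Kahn (smallest-id tiebreak):
  initial in-degrees: [2, 0, 1, 1, 0, 3, 1]
  ready (indeg=0): [1, 4]
  pop 1: indeg[5]->2; indeg[6]->0 | ready=[4, 6] | order so far=[1]
  pop 4: indeg[5]->1 | ready=[6] | order so far=[1, 4]
  pop 6: indeg[2]->0 | ready=[2] | order so far=[1, 4, 6]
  pop 2: indeg[0]->1; indeg[3]->0 | ready=[3] | order so far=[1, 4, 6, 2]
  pop 3: indeg[5]->0 | ready=[5] | order so far=[1, 4, 6, 2, 3]
  pop 5: indeg[0]->0 | ready=[0] | order so far=[1, 4, 6, 2, 3, 5]
  pop 0: no out-edges | ready=[] | order so far=[1, 4, 6, 2, 3, 5, 0]
New canonical toposort: [1, 4, 6, 2, 3, 5, 0]
Compare positions:
  Node 0: index 4 -> 6 (moved)
  Node 1: index 0 -> 0 (same)
  Node 2: index 3 -> 3 (same)
  Node 3: index 5 -> 4 (moved)
  Node 4: index 1 -> 1 (same)
  Node 5: index 6 -> 5 (moved)
  Node 6: index 2 -> 2 (same)
Nodes that changed position: 0 3 5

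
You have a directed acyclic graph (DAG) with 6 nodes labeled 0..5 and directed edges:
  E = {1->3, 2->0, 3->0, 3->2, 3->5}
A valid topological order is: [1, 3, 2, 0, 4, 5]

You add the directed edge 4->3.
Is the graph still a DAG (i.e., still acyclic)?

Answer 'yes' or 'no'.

Given toposort: [1, 3, 2, 0, 4, 5]
Position of 4: index 4; position of 3: index 1
New edge 4->3: backward (u after v in old order)
Backward edge: old toposort is now invalid. Check if this creates a cycle.
Does 3 already reach 4? Reachable from 3: [0, 2, 3, 5]. NO -> still a DAG (reorder needed).
Still a DAG? yes

Answer: yes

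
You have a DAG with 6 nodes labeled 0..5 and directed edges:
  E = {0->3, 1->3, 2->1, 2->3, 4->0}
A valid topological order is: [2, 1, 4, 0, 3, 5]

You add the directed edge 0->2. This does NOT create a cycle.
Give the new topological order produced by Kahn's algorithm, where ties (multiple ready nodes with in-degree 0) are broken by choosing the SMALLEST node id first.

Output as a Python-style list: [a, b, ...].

Old toposort: [2, 1, 4, 0, 3, 5]
Added edge: 0->2
Position of 0 (3) > position of 2 (0). Must reorder: 0 must now come before 2.
Run Kahn's algorithm (break ties by smallest node id):
  initial in-degrees: [1, 1, 1, 3, 0, 0]
  ready (indeg=0): [4, 5]
  pop 4: indeg[0]->0 | ready=[0, 5] | order so far=[4]
  pop 0: indeg[2]->0; indeg[3]->2 | ready=[2, 5] | order so far=[4, 0]
  pop 2: indeg[1]->0; indeg[3]->1 | ready=[1, 5] | order so far=[4, 0, 2]
  pop 1: indeg[3]->0 | ready=[3, 5] | order so far=[4, 0, 2, 1]
  pop 3: no out-edges | ready=[5] | order so far=[4, 0, 2, 1, 3]
  pop 5: no out-edges | ready=[] | order so far=[4, 0, 2, 1, 3, 5]
  Result: [4, 0, 2, 1, 3, 5]

Answer: [4, 0, 2, 1, 3, 5]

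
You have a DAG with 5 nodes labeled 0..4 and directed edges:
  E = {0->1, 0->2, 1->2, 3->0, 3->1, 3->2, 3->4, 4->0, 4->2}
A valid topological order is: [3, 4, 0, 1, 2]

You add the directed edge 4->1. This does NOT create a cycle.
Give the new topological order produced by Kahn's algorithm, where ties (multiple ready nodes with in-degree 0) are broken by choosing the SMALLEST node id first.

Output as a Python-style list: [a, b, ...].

Old toposort: [3, 4, 0, 1, 2]
Added edge: 4->1
Position of 4 (1) < position of 1 (3). Old order still valid.
Run Kahn's algorithm (break ties by smallest node id):
  initial in-degrees: [2, 3, 4, 0, 1]
  ready (indeg=0): [3]
  pop 3: indeg[0]->1; indeg[1]->2; indeg[2]->3; indeg[4]->0 | ready=[4] | order so far=[3]
  pop 4: indeg[0]->0; indeg[1]->1; indeg[2]->2 | ready=[0] | order so far=[3, 4]
  pop 0: indeg[1]->0; indeg[2]->1 | ready=[1] | order so far=[3, 4, 0]
  pop 1: indeg[2]->0 | ready=[2] | order so far=[3, 4, 0, 1]
  pop 2: no out-edges | ready=[] | order so far=[3, 4, 0, 1, 2]
  Result: [3, 4, 0, 1, 2]

Answer: [3, 4, 0, 1, 2]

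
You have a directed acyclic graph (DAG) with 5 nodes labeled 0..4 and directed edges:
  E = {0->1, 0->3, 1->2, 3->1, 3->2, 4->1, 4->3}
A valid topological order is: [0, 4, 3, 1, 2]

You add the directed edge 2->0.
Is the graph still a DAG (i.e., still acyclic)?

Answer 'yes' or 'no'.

Answer: no

Derivation:
Given toposort: [0, 4, 3, 1, 2]
Position of 2: index 4; position of 0: index 0
New edge 2->0: backward (u after v in old order)
Backward edge: old toposort is now invalid. Check if this creates a cycle.
Does 0 already reach 2? Reachable from 0: [0, 1, 2, 3]. YES -> cycle!
Still a DAG? no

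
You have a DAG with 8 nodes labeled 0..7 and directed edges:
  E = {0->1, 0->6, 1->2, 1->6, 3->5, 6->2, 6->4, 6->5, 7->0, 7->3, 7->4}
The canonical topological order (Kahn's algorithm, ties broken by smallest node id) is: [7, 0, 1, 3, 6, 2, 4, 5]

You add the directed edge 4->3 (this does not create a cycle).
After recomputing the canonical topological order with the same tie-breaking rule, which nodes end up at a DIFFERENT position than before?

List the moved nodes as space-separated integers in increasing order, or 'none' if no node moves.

Answer: 2 3 4 6

Derivation:
Old toposort: [7, 0, 1, 3, 6, 2, 4, 5]
Added edge 4->3
Recompute Kahn (smallest-id tiebreak):
  initial in-degrees: [1, 1, 2, 2, 2, 2, 2, 0]
  ready (indeg=0): [7]
  pop 7: indeg[0]->0; indeg[3]->1; indeg[4]->1 | ready=[0] | order so far=[7]
  pop 0: indeg[1]->0; indeg[6]->1 | ready=[1] | order so far=[7, 0]
  pop 1: indeg[2]->1; indeg[6]->0 | ready=[6] | order so far=[7, 0, 1]
  pop 6: indeg[2]->0; indeg[4]->0; indeg[5]->1 | ready=[2, 4] | order so far=[7, 0, 1, 6]
  pop 2: no out-edges | ready=[4] | order so far=[7, 0, 1, 6, 2]
  pop 4: indeg[3]->0 | ready=[3] | order so far=[7, 0, 1, 6, 2, 4]
  pop 3: indeg[5]->0 | ready=[5] | order so far=[7, 0, 1, 6, 2, 4, 3]
  pop 5: no out-edges | ready=[] | order so far=[7, 0, 1, 6, 2, 4, 3, 5]
New canonical toposort: [7, 0, 1, 6, 2, 4, 3, 5]
Compare positions:
  Node 0: index 1 -> 1 (same)
  Node 1: index 2 -> 2 (same)
  Node 2: index 5 -> 4 (moved)
  Node 3: index 3 -> 6 (moved)
  Node 4: index 6 -> 5 (moved)
  Node 5: index 7 -> 7 (same)
  Node 6: index 4 -> 3 (moved)
  Node 7: index 0 -> 0 (same)
Nodes that changed position: 2 3 4 6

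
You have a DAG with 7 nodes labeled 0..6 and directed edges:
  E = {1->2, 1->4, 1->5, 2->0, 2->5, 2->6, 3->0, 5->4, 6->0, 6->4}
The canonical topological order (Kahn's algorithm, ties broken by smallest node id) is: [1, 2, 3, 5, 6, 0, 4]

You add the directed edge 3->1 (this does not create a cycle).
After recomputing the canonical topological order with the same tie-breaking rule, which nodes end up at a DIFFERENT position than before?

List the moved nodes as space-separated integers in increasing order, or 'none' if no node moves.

Old toposort: [1, 2, 3, 5, 6, 0, 4]
Added edge 3->1
Recompute Kahn (smallest-id tiebreak):
  initial in-degrees: [3, 1, 1, 0, 3, 2, 1]
  ready (indeg=0): [3]
  pop 3: indeg[0]->2; indeg[1]->0 | ready=[1] | order so far=[3]
  pop 1: indeg[2]->0; indeg[4]->2; indeg[5]->1 | ready=[2] | order so far=[3, 1]
  pop 2: indeg[0]->1; indeg[5]->0; indeg[6]->0 | ready=[5, 6] | order so far=[3, 1, 2]
  pop 5: indeg[4]->1 | ready=[6] | order so far=[3, 1, 2, 5]
  pop 6: indeg[0]->0; indeg[4]->0 | ready=[0, 4] | order so far=[3, 1, 2, 5, 6]
  pop 0: no out-edges | ready=[4] | order so far=[3, 1, 2, 5, 6, 0]
  pop 4: no out-edges | ready=[] | order so far=[3, 1, 2, 5, 6, 0, 4]
New canonical toposort: [3, 1, 2, 5, 6, 0, 4]
Compare positions:
  Node 0: index 5 -> 5 (same)
  Node 1: index 0 -> 1 (moved)
  Node 2: index 1 -> 2 (moved)
  Node 3: index 2 -> 0 (moved)
  Node 4: index 6 -> 6 (same)
  Node 5: index 3 -> 3 (same)
  Node 6: index 4 -> 4 (same)
Nodes that changed position: 1 2 3

Answer: 1 2 3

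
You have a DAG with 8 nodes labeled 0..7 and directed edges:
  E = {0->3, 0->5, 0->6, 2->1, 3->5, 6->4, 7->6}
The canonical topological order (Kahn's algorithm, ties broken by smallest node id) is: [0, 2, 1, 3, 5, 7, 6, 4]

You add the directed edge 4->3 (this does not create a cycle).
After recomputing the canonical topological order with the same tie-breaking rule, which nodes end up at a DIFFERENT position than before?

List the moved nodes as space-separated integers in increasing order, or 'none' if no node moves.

Answer: 3 4 5 6 7

Derivation:
Old toposort: [0, 2, 1, 3, 5, 7, 6, 4]
Added edge 4->3
Recompute Kahn (smallest-id tiebreak):
  initial in-degrees: [0, 1, 0, 2, 1, 2, 2, 0]
  ready (indeg=0): [0, 2, 7]
  pop 0: indeg[3]->1; indeg[5]->1; indeg[6]->1 | ready=[2, 7] | order so far=[0]
  pop 2: indeg[1]->0 | ready=[1, 7] | order so far=[0, 2]
  pop 1: no out-edges | ready=[7] | order so far=[0, 2, 1]
  pop 7: indeg[6]->0 | ready=[6] | order so far=[0, 2, 1, 7]
  pop 6: indeg[4]->0 | ready=[4] | order so far=[0, 2, 1, 7, 6]
  pop 4: indeg[3]->0 | ready=[3] | order so far=[0, 2, 1, 7, 6, 4]
  pop 3: indeg[5]->0 | ready=[5] | order so far=[0, 2, 1, 7, 6, 4, 3]
  pop 5: no out-edges | ready=[] | order so far=[0, 2, 1, 7, 6, 4, 3, 5]
New canonical toposort: [0, 2, 1, 7, 6, 4, 3, 5]
Compare positions:
  Node 0: index 0 -> 0 (same)
  Node 1: index 2 -> 2 (same)
  Node 2: index 1 -> 1 (same)
  Node 3: index 3 -> 6 (moved)
  Node 4: index 7 -> 5 (moved)
  Node 5: index 4 -> 7 (moved)
  Node 6: index 6 -> 4 (moved)
  Node 7: index 5 -> 3 (moved)
Nodes that changed position: 3 4 5 6 7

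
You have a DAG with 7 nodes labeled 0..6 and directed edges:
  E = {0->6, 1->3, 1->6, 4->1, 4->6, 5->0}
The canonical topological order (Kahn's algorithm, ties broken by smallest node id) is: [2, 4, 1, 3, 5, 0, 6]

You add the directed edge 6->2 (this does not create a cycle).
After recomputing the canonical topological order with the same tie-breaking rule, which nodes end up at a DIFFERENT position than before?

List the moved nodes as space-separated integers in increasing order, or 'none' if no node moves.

Answer: 0 1 2 3 4 5 6

Derivation:
Old toposort: [2, 4, 1, 3, 5, 0, 6]
Added edge 6->2
Recompute Kahn (smallest-id tiebreak):
  initial in-degrees: [1, 1, 1, 1, 0, 0, 3]
  ready (indeg=0): [4, 5]
  pop 4: indeg[1]->0; indeg[6]->2 | ready=[1, 5] | order so far=[4]
  pop 1: indeg[3]->0; indeg[6]->1 | ready=[3, 5] | order so far=[4, 1]
  pop 3: no out-edges | ready=[5] | order so far=[4, 1, 3]
  pop 5: indeg[0]->0 | ready=[0] | order so far=[4, 1, 3, 5]
  pop 0: indeg[6]->0 | ready=[6] | order so far=[4, 1, 3, 5, 0]
  pop 6: indeg[2]->0 | ready=[2] | order so far=[4, 1, 3, 5, 0, 6]
  pop 2: no out-edges | ready=[] | order so far=[4, 1, 3, 5, 0, 6, 2]
New canonical toposort: [4, 1, 3, 5, 0, 6, 2]
Compare positions:
  Node 0: index 5 -> 4 (moved)
  Node 1: index 2 -> 1 (moved)
  Node 2: index 0 -> 6 (moved)
  Node 3: index 3 -> 2 (moved)
  Node 4: index 1 -> 0 (moved)
  Node 5: index 4 -> 3 (moved)
  Node 6: index 6 -> 5 (moved)
Nodes that changed position: 0 1 2 3 4 5 6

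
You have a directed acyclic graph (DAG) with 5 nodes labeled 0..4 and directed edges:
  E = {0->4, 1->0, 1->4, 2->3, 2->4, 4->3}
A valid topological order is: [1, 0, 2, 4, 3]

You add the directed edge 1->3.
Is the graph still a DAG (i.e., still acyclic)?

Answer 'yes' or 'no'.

Answer: yes

Derivation:
Given toposort: [1, 0, 2, 4, 3]
Position of 1: index 0; position of 3: index 4
New edge 1->3: forward
Forward edge: respects the existing order. Still a DAG, same toposort still valid.
Still a DAG? yes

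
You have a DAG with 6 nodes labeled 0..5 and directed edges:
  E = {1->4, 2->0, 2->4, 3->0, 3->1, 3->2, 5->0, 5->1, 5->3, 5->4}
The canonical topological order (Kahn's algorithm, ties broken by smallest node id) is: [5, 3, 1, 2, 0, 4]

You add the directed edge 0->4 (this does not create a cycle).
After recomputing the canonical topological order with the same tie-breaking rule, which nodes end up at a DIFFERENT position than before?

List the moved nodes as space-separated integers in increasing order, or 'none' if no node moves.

Old toposort: [5, 3, 1, 2, 0, 4]
Added edge 0->4
Recompute Kahn (smallest-id tiebreak):
  initial in-degrees: [3, 2, 1, 1, 4, 0]
  ready (indeg=0): [5]
  pop 5: indeg[0]->2; indeg[1]->1; indeg[3]->0; indeg[4]->3 | ready=[3] | order so far=[5]
  pop 3: indeg[0]->1; indeg[1]->0; indeg[2]->0 | ready=[1, 2] | order so far=[5, 3]
  pop 1: indeg[4]->2 | ready=[2] | order so far=[5, 3, 1]
  pop 2: indeg[0]->0; indeg[4]->1 | ready=[0] | order so far=[5, 3, 1, 2]
  pop 0: indeg[4]->0 | ready=[4] | order so far=[5, 3, 1, 2, 0]
  pop 4: no out-edges | ready=[] | order so far=[5, 3, 1, 2, 0, 4]
New canonical toposort: [5, 3, 1, 2, 0, 4]
Compare positions:
  Node 0: index 4 -> 4 (same)
  Node 1: index 2 -> 2 (same)
  Node 2: index 3 -> 3 (same)
  Node 3: index 1 -> 1 (same)
  Node 4: index 5 -> 5 (same)
  Node 5: index 0 -> 0 (same)
Nodes that changed position: none

Answer: none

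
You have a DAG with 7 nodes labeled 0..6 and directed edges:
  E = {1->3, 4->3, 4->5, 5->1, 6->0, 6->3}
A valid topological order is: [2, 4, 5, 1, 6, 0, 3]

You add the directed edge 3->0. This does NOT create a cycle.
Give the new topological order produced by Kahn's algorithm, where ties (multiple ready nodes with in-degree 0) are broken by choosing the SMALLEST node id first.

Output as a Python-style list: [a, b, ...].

Answer: [2, 4, 5, 1, 6, 3, 0]

Derivation:
Old toposort: [2, 4, 5, 1, 6, 0, 3]
Added edge: 3->0
Position of 3 (6) > position of 0 (5). Must reorder: 3 must now come before 0.
Run Kahn's algorithm (break ties by smallest node id):
  initial in-degrees: [2, 1, 0, 3, 0, 1, 0]
  ready (indeg=0): [2, 4, 6]
  pop 2: no out-edges | ready=[4, 6] | order so far=[2]
  pop 4: indeg[3]->2; indeg[5]->0 | ready=[5, 6] | order so far=[2, 4]
  pop 5: indeg[1]->0 | ready=[1, 6] | order so far=[2, 4, 5]
  pop 1: indeg[3]->1 | ready=[6] | order so far=[2, 4, 5, 1]
  pop 6: indeg[0]->1; indeg[3]->0 | ready=[3] | order so far=[2, 4, 5, 1, 6]
  pop 3: indeg[0]->0 | ready=[0] | order so far=[2, 4, 5, 1, 6, 3]
  pop 0: no out-edges | ready=[] | order so far=[2, 4, 5, 1, 6, 3, 0]
  Result: [2, 4, 5, 1, 6, 3, 0]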